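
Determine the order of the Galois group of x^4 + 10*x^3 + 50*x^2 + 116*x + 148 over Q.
The degree of the splitting field over Q equals the order of the Galois group, so first determine the group. The polynomial is an irreducible quartic over Q and its discriminant is 9734400 = 3120^2, a perfect square, so the Galois group is contained in A_4. The resolvent cubic y^3 - 50*y^2 + 568*y + 1344 splits completely over Q, which gives the Klein four-group V_4. The Galois group V_4 (4T2) has order 4, so the splitting field has degree 4 over Q.

4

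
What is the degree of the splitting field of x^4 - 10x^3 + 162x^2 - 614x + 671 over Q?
The degree of the splitting field over Q equals the order of the Galois group, so first determine the group. The polynomial is an irreducible quartic over Q and its discriminant is 81663349824 = 285768^2, a perfect square, so the Galois group is contained in A_4. The resolvent cubic y^3 - 162*y^2 + 3456*y - 9288 is irreducible over Q. An irreducible resolvent with square discriminant gives A_4. The Galois group A_4 (4T4) has order 12, so the splitting field has degree 12 over Q.

12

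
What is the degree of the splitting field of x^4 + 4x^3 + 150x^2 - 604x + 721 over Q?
4

The degree of the splitting field over Q equals the order of the Galois group, so first determine the group. The polynomial is an irreducible quartic over Q and its discriminant is 2706366267392, which is not a perfect square, so the Galois group is not contained in A_4. The resolvent cubic y^3 - 150*y^2 - 5300*y + 56248 has exactly one rational root, so the Galois group is C_4 or D_4. The quartic becomes reducible over Q(sqrt(disc)), so the group is C_4. The Galois group C_4 (4T1) has order 4, so the splitting field has degree 4 over Q.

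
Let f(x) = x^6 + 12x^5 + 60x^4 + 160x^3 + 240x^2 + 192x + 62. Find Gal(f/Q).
The polynomial f is an irreducible sextic over Q, so G = Gal(f/Q) is one of the 16 transitive subgroups 6T1, ..., 6T16 of S_6. The discriminant of f is 1492992, which is not a perfect square, so G is not contained in A_6. The transitive groups of degree 6 not contained in A_6 are: C_6 (6T1, order 6), S_3 (6T2, order 6), D_6 (6T3, order 12), C_3 x S_3 (6T5, order 18), A_4 x C_2 (6T6, order 24), S_4 (6T8, order 24), S_3 x S_3 (6T9, order 36), S_4 x C_2 (6T11, order 48), (S_3 x S_3) : C_2 (6T13, order 72), PGL(2,5) (6T14, order 120), S_6 (6T16, order 720). By Dedekind's theorem, for a prime p not dividing disc(f) the degrees of the irreducible factors of f mod p form the cycle type of an element of G. Factoring f modulo the 79 such primes p <= 419 (skipping 2, 3, which divide the discriminant), each new pattern first appears at: mod 5: f = (x^2 + 3)(x^2 + 3x + 4)(x^2 + 4x + 1), pattern 2+2+2; mod 7: f = (x^3 + 6x^2 + 5x + 4)(x^3 + 6x^2 + 5x + 5), pattern 3+3; mod 13: f = (x^6 + 12x^5 + 8x^4 + 4x^3 + 6x^2 + 10x + 10), pattern 6; mod 17: f = (x + 7)(x + 14)(x^2 + 9x + 5)(x^2 + 16x + 2), pattern 2+2+1+1; mod 31: f = (x)(x + 4)(x + 12)(x + 14)(x + 21)(x + 23), pattern 1+1+1+1+1+1. No other pattern occurs in this range, so the set of observed cycle types is {2+2+2, 3+3, 6, 2+2+1+1, 1+1+1+1+1+1}. The candidates containing elements of all these cycle types are D_6 (6T3) of order 12, A_4 x C_2 (6T6) of order 24, S_3 x S_3 (6T9) of order 36, S_4 x C_2 (6T11) of order 48, (S_3 x S_3) : C_2 (6T13) of order 72, PGL(2,5) (6T14) of order 120, S_6 (6T16) of order 720; the others are excluded. The observed types are precisely the cycle types that occur in D_6 (6T3). Each of the other remaining candidates has further cycle types, and by the Chebotarev density theorem the matching factorization patterns would occur for a proportion of primes equal to their share of the group: A_4 x C_2 (6T6) additionally contains elements of type 2+1+1+1+1 (3 of its 24 elements, about 12% of primes); S_3 x S_3 (6T9) additionally contains elements of type 3+1+1+1 (4 of its 36 elements, about 11% of primes); S_4 x C_2 (6T11) additionally contains elements of type 4+2, 4+1+1, 2+1+1+1+1 (15 of its 48 elements, about 31% of primes); (S_3 x S_3) : C_2 (6T13) additionally contains elements of type 4+2, 3+2+1, 3+1+1+1, 2+1+1+1+1 (40 of its 72 elements, about 56% of primes); PGL(2,5) (6T14) additionally contains elements of type 5+1, 4+1+1 (54 of its 120 elements, about 45% of primes); S_6 (6T16) additionally contains elements of type 5+1, 4+2, 4+1+1, 3+2+1, 3+1+1+1, 2+1+1+1+1 (499 of its 720 elements, about 69% of primes). None of the 79 primes tested shows any such pattern (for each of these groups the chance of that is below 10^-4), which rules them out. Hence G = D_6 (6T3), of order 12.

D_6, the dihedral group of order 12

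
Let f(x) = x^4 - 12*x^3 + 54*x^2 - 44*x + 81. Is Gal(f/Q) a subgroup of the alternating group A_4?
Yes

The polynomial is irreducible of degree 4 over Q. Its discriminant is 1358954496 = 36864^2, a perfect square. A Galois group lies in the alternating group exactly when the discriminant is a square in Q, so the Galois group (A_4) is contained in A_4.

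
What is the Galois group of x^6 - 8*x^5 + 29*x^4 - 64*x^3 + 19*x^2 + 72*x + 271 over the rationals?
(C_3 x C_3) : C_4 (order 36)

The polynomial f is an irreducible sextic over Q, so G = Gal(f/Q) is one of the 16 transitive subgroups 6T1, ..., 6T16 of S_6. The discriminant of f is 564385546240000 = 23756800^2, a perfect square, so G is contained in A_6. The transitive groups of degree 6 contained in A_6 are: A_4 (6T4, order 12), S_4 (6T7, order 24), (C_3 x C_3) : C_4 (6T10, order 36), PSL(2,5) (6T12, order 60), A_6 (6T15, order 360). By Dedekind's theorem, for a prime p not dividing disc(f) the degrees of the irreducible factors of f mod p form the cycle type of an element of G. Factoring f modulo the 19 such primes p <= 79 (skipping 2, 5, 29, which divide the discriminant), each new pattern first appears at: mod 3: f = (x^2 + x + 2)(x^4 + 2x + 2), pattern 4+2; mod 11: f = (x^3 + 7x + 10)(x^3 + 3x^2 + 4), pattern 3+3; mod 19: f = (x + 13)(x + 15)(x^2 + 9x + 10)(x^2 + 12x + 2), pattern 2+2+1+1; mod 61: f = (x + 4)(x + 37)(x + 51)(x^3 + 22x^2 + 36x + 25), pattern 3+1+1+1. No other pattern occurs in this range, so the set of observed cycle types is {4+2, 3+3, 2+2+1+1, 3+1+1+1}. The candidates containing elements of all these cycle types are (C_3 x C_3) : C_4 (6T10) of order 36, A_6 (6T15) of order 360; the others are excluded. The observed types are precisely the cycle types that occur in (C_3 x C_3) : C_4 (6T10) (apart from the identity). Each of the other remaining candidates has further cycle types, and by the Chebotarev density theorem the matching factorization patterns would occur for a proportion of primes equal to their share of the group: A_6 (6T15) additionally contains elements of type 5+1 (144 of its 360 elements, about 40% of primes). None of the 19 primes tested shows any such pattern (for each of these groups the chance of that is below 10^-4), which rules them out. Hence G = (C_3 x C_3) : C_4 (6T10), of order 36.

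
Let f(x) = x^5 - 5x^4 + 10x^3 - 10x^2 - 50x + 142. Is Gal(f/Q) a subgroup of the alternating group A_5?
Yes

The polynomial is irreducible of degree 5 over Q. Its discriminant is 58564000000 = 242000^2, a perfect square. A Galois group lies in the alternating group exactly when the discriminant is a square in Q, so the Galois group (A_5) is contained in A_5.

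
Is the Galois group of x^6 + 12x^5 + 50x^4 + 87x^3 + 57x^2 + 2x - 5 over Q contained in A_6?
Yes

The polynomial is irreducible of degree 6 over Q. Its discriminant is 30991489 = 5567^2, a perfect square. A Galois group lies in the alternating group exactly when the discriminant is a square in Q, so the Galois group (PSL(2,5)) is contained in A_6.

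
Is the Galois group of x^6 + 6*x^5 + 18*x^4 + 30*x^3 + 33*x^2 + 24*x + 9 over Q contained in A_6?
No

The polynomial is irreducible of degree 6 over Q. Its discriminant is -16003008, which is not a perfect square. A Galois group lies in the alternating group exactly when the discriminant is a square in Q, so the Galois group (PGL(2,5)) is not contained in A_6.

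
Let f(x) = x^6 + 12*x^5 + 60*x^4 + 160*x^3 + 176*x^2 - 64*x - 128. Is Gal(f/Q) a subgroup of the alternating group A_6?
No

The polynomial is irreducible of degree 6 over Q. Its discriminant is -3603718079512576, which is not a perfect square. A Galois group lies in the alternating group exactly when the discriminant is a square in Q, so the Galois group (S_4 x C_2) is not contained in A_6.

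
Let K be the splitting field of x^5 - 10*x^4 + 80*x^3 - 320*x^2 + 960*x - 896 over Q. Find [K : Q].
60

The degree of the splitting field over Q equals the order of the Galois group, so first determine the group. The polynomial f is an irreducible quintic over Q, so G = Gal(f/Q) is a transitive subgroup of S_5: one of C_5 (5T1, order 5), D_5 (5T2, order 10), F_20 (5T3, order 20), A_5 (5T4, order 60) or S_5 (5T5, order 120). The discriminant of f is 67108864000000 = 8192000^2, a perfect square, so G is contained in A_5. The transitive groups of degree 5 contained in A_5 are: C_5 (5T1, order 5), D_5 (5T2, order 10), A_5 (5T4, order 60). By Dedekind's theorem, for a prime p not dividing disc(f) the degrees of the irreducible factors of f mod p form the cycle type of an element of G. Factoring f modulo the 2 such primes p <= 7 (skipping 2, 5, which divide the discriminant), each new pattern first appears at: mod 3: f = (x^5 + 2x^4 + 2x^3 + x^2 + 1), pattern 5; mod 7: f = (x)(x + 2)(x^3 + 2x^2 + 6x + 4), pattern 3+1+1. No other pattern occurs in this range, so the set of observed cycle types is {5, 3+1+1}. Among the candidates above, the only group containing elements of all these cycle types is A_5 (5T4) — each of C_5 (5T1), D_5 (5T2) lacks at least one of them. Hence G = A_5 (5T4), of order 60. The Galois group A_5 (5T4) has order 60, so the splitting field has degree 60 over Q.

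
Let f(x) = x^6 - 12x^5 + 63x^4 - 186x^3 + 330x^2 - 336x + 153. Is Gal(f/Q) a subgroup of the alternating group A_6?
No

The polynomial is irreducible of degree 6 over Q. Its discriminant is -16003008, which is not a perfect square. A Galois group lies in the alternating group exactly when the discriminant is a square in Q, so the Galois group (PGL(2,5)) is not contained in A_6.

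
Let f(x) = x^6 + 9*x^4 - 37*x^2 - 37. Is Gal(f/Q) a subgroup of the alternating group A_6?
The polynomial is irreducible of degree 6 over Q. Its discriminant is 870211913777152, which is not a perfect square. A Galois group lies in the alternating group exactly when the discriminant is a square in Q, so the Galois group (S_4) is not contained in A_6.

No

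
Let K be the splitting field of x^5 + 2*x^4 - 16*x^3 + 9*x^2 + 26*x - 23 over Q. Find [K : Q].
5

The degree of the splitting field over Q equals the order of the Galois group, so first determine the group. The polynomial f is an irreducible quintic over Q, so G = Gal(f/Q) is a transitive subgroup of S_5: one of C_5 (5T1, order 5), D_5 (5T2, order 10), F_20 (5T3, order 20), A_5 (5T4, order 60) or S_5 (5T5, order 120). The discriminant of f is 7745089 = 2783^2, a perfect square, so G is contained in A_5. The transitive groups of degree 5 contained in A_5 are: C_5 (5T1, order 5), D_5 (5T2, order 10), A_5 (5T4, order 60). By Dedekind's theorem, for a prime p not dividing disc(f) the degrees of the irreducible factors of f mod p form the cycle type of an element of G. Factoring f modulo the 14 such primes p <= 53 (skipping 11, 23, which divide the discriminant), each new pattern first appears at: mod 2: f = (x^5 + x^2 + 1), pattern 5; mod 43: f = (x + 8)(x + 11)(x + 12)(x + 23)(x + 34), pattern 1+1+1+1+1. No other pattern occurs in this range, so the set of observed cycle types is {5, 1+1+1+1+1}. The candidates containing elements of all these cycle types are C_5 (5T1) of order 5, D_5 (5T2) of order 10, A_5 (5T4) of order 60; the others are excluded. The observed types are precisely the cycle types that occur in C_5 (5T1). Each of the other remaining candidates has further cycle types, and by the Chebotarev density theorem the matching factorization patterns would occur for a proportion of primes equal to their share of the group: D_5 (5T2) additionally contains elements of type 2+2+1 (5 of its 10 elements, about 50% of primes); A_5 (5T4) additionally contains elements of type 3+1+1, 2+2+1 (35 of its 60 elements, about 58% of primes). None of the 14 primes tested shows any such pattern (for each of these groups the chance of that is below 10^-4), which rules them out. Hence G = C_5 (5T1), of order 5. The Galois group C_5 (5T1) has order 5, so the splitting field has degree 5 over Q.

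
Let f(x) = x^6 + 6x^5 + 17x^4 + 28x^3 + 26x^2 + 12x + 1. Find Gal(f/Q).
The polynomial f is an irreducible sextic over Q, so G = Gal(f/Q) is one of the 16 transitive subgroups 6T1, ..., 6T16 of S_6. The discriminant of f is 153664 = 392^2, a perfect square, so G is contained in A_6. The transitive groups of degree 6 contained in A_6 are: A_4 (6T4, order 12), S_4 (6T7, order 24), (C_3 x C_3) : C_4 (6T10, order 36), PSL(2,5) (6T12, order 60), A_6 (6T15, order 360). By Dedekind's theorem, for a prime p not dividing disc(f) the degrees of the irreducible factors of f mod p form the cycle type of an element of G. Factoring f modulo the 33 such primes p <= 149 (skipping 2, 7, which divide the discriminant), each new pattern first appears at: mod 3: f = (x^3 + x^2 + 2x + 1)(x^3 + 2x^2 + x + 1), pattern 3+3; mod 13: f = (x + 3)(x + 12)(x^2 + 2x + 9)(x^2 + 2x + 12), pattern 2+2+1+1. No other pattern occurs in this range, so the set of observed cycle types is {3+3, 2+2+1+1}. The candidates containing elements of all these cycle types are A_4 (6T4) of order 12, S_4 (6T7) of order 24, (C_3 x C_3) : C_4 (6T10) of order 36, PSL(2,5) (6T12) of order 60, A_6 (6T15) of order 360; the others are excluded. The observed types are precisely the cycle types that occur in A_4 (6T4) (apart from the identity). Each of the other remaining candidates has further cycle types, and by the Chebotarev density theorem the matching factorization patterns would occur for a proportion of primes equal to their share of the group: S_4 (6T7) additionally contains elements of type 4+2 (6 of its 24 elements, about 25% of primes); (C_3 x C_3) : C_4 (6T10) additionally contains elements of type 4+2, 3+1+1+1 (22 of its 36 elements, about 61% of primes); PSL(2,5) (6T12) additionally contains elements of type 5+1 (24 of its 60 elements, about 40% of primes); A_6 (6T15) additionally contains elements of type 5+1, 4+2, 3+1+1+1 (274 of its 360 elements, about 76% of primes). None of the 33 primes tested shows any such pattern (for each of these groups the chance of that is below 10^-4), which rules them out. Hence G = A_4 (6T4), of order 12.

A_4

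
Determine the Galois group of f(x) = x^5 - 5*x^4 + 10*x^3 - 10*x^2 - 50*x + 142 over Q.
The polynomial f is an irreducible quintic over Q, so G = Gal(f/Q) is a transitive subgroup of S_5: one of C_5 (5T1, order 5), D_5 (5T2, order 10), F_20 (5T3, order 20), A_5 (5T4, order 60) or S_5 (5T5, order 120). The discriminant of f is 58564000000 = 242000^2, a perfect square, so G is contained in A_5. The transitive groups of degree 5 contained in A_5 are: C_5 (5T1, order 5), D_5 (5T2, order 10), A_5 (5T4, order 60). By Dedekind's theorem, for a prime p not dividing disc(f) the degrees of the irreducible factors of f mod p form the cycle type of an element of G. Factoring f modulo the 3 such primes p <= 13 (skipping 2, 5, 11, which divide the discriminant), each new pattern first appears at: mod 3: f = (x^5 + x^4 + x^3 + 2x^2 + x + 1), pattern 5; mod 13: f = (x + 5)(x + 7)(x^3 + 9x^2 + 10x + 10), pattern 3+1+1. No other pattern occurs in this range, so the set of observed cycle types is {5, 3+1+1}. Among the candidates above, the only group containing elements of all these cycle types is A_5 (5T4) — each of C_5 (5T1), D_5 (5T2) lacks at least one of them. Hence G = A_5 (5T4), of order 60.

A_5 (also written A5)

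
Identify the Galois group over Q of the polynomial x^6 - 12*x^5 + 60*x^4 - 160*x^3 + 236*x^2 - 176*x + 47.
S_4, S_4(6d), the S_4-action on 6 points inside A_6

The polynomial f is an irreducible sextic over Q, so G = Gal(f/Q) is one of the 16 transitive subgroups 6T1, ..., 6T16 of S_6. The discriminant of f is 3356224 = 1832^2, a perfect square, so G is contained in A_6. The transitive groups of degree 6 contained in A_6 are: A_4 (6T4, order 12), S_4 (6T7, order 24), (C_3 x C_3) : C_4 (6T10, order 36), PSL(2,5) (6T12, order 60), A_6 (6T15, order 360). By Dedekind's theorem, for a prime p not dividing disc(f) the degrees of the irreducible factors of f mod p form the cycle type of an element of G. Factoring f modulo the 79 such primes p <= 419 (skipping 2, 229, which divide the discriminant), each new pattern first appears at: mod 3: f = (x^3 + x^2 + x + 2)(x^3 + 2x^2 + 1), pattern 3+3; mod 7: f = (x^2 + 3x + 1)(x^4 + 6x^3 + 6x^2 + 5x + 5), pattern 4+2; mod 23: f = (x + 7)(x + 12)(x^2 + 18x + 1)(x^2 + 20x + 20), pattern 2+2+1+1; mod 193: f = (x + 85)(x + 88)(x + 91)(x + 98)(x + 101)(x + 104), pattern 1+1+1+1+1+1. No other pattern occurs in this range, so the set of observed cycle types is {3+3, 4+2, 2+2+1+1, 1+1+1+1+1+1}. The candidates containing elements of all these cycle types are S_4 (6T7) of order 24, (C_3 x C_3) : C_4 (6T10) of order 36, A_6 (6T15) of order 360; the others are excluded. The observed types are precisely the cycle types that occur in S_4 (6T7). Each of the other remaining candidates has further cycle types, and by the Chebotarev density theorem the matching factorization patterns would occur for a proportion of primes equal to their share of the group: (C_3 x C_3) : C_4 (6T10) additionally contains elements of type 3+1+1+1 (4 of its 36 elements, about 11% of primes); A_6 (6T15) additionally contains elements of type 5+1, 3+1+1+1 (184 of its 360 elements, about 51% of primes). None of the 79 primes tested shows any such pattern (for each of these groups the chance of that is below 10^-4), which rules them out. Hence G = S_4 (6T7), of order 24.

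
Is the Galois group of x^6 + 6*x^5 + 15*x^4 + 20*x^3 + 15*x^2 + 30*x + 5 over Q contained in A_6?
The polynomial is irreducible of degree 6 over Q. Its discriminant is 746496000000 = 864000^2, a perfect square. A Galois group lies in the alternating group exactly when the discriminant is a square in Q, so the Galois group (A_6) is contained in A_6.

Yes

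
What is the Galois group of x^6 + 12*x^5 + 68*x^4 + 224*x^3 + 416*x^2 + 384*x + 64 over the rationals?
A_4, A_4 acting on 6 points

The polynomial f is an irreducible sextic over Q, so G = Gal(f/Q) is one of the 16 transitive subgroups 6T1, ..., 6T16 of S_6. The discriminant of f is 164995463643136 = 12845056^2, a perfect square, so G is contained in A_6. The transitive groups of degree 6 contained in A_6 are: A_4 (6T4, order 12), S_4 (6T7, order 24), (C_3 x C_3) : C_4 (6T10, order 36), PSL(2,5) (6T12, order 60), A_6 (6T15, order 360). By Dedekind's theorem, for a prime p not dividing disc(f) the degrees of the irreducible factors of f mod p form the cycle type of an element of G. Factoring f modulo the 33 such primes p <= 149 (skipping 2, 7, which divide the discriminant), each new pattern first appears at: mod 3: f = (x^3 + x^2 + x + 2)(x^3 + 2x^2 + 2x + 2), pattern 3+3; mod 13: f = (x + 6)(x + 11)(x^2 + 4x + 9)(x^2 + 4x + 10), pattern 2+2+1+1. No other pattern occurs in this range, so the set of observed cycle types is {3+3, 2+2+1+1}. The candidates containing elements of all these cycle types are A_4 (6T4) of order 12, S_4 (6T7) of order 24, (C_3 x C_3) : C_4 (6T10) of order 36, PSL(2,5) (6T12) of order 60, A_6 (6T15) of order 360; the others are excluded. The observed types are precisely the cycle types that occur in A_4 (6T4) (apart from the identity). Each of the other remaining candidates has further cycle types, and by the Chebotarev density theorem the matching factorization patterns would occur for a proportion of primes equal to their share of the group: S_4 (6T7) additionally contains elements of type 4+2 (6 of its 24 elements, about 25% of primes); (C_3 x C_3) : C_4 (6T10) additionally contains elements of type 4+2, 3+1+1+1 (22 of its 36 elements, about 61% of primes); PSL(2,5) (6T12) additionally contains elements of type 5+1 (24 of its 60 elements, about 40% of primes); A_6 (6T15) additionally contains elements of type 5+1, 4+2, 3+1+1+1 (274 of its 360 elements, about 76% of primes). None of the 33 primes tested shows any such pattern (for each of these groups the chance of that is below 10^-4), which rules them out. Hence G = A_4 (6T4), of order 12.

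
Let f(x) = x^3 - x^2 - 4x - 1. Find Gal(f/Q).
The polynomial is an irreducible cubic over Q and its discriminant is 169 = 13^2, a perfect square. For an irreducible cubic, a square discriminant forces the Galois group to be A_3, the cyclic group of order 3.

3T1: C_3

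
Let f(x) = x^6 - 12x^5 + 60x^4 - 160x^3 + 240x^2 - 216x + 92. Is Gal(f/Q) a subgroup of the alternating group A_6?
The polynomial is irreducible of degree 6 over Q. Its discriminant is 746496000000 = 864000^2, a perfect square. A Galois group lies in the alternating group exactly when the discriminant is a square in Q, so the Galois group (A_6) is contained in A_6.

Yes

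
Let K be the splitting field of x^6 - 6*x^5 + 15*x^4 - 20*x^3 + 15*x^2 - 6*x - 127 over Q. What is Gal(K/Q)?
D_6, the dihedral group of order 12

The polynomial f is an irreducible sextic over Q, so G = Gal(f/Q) is one of the 16 transitive subgroups 6T1, ..., 6T16 of S_6. The discriminant of f is 1603087953297408, which is not a perfect square, so G is not contained in A_6. The transitive groups of degree 6 not contained in A_6 are: C_6 (6T1, order 6), S_3 (6T2, order 6), D_6 (6T3, order 12), C_3 x S_3 (6T5, order 18), A_4 x C_2 (6T6, order 24), S_4 (6T8, order 24), S_3 x S_3 (6T9, order 36), S_4 x C_2 (6T11, order 48), (S_3 x S_3) : C_2 (6T13, order 72), PGL(2,5) (6T14, order 120), S_6 (6T16, order 720). By Dedekind's theorem, for a prime p not dividing disc(f) the degrees of the irreducible factors of f mod p form the cycle type of an element of G. Factoring f modulo the 79 such primes p <= 419 (skipping 2, 3, which divide the discriminant), each new pattern first appears at: mod 5: f = (x^2 + 2)(x^2 + x + 1)(x^2 + 3x + 4), pattern 2+2+2; mod 7: f = (x^3 + 4x^2 + 3x + 2)(x^3 + 4x^2 + 3x + 3), pattern 3+3; mod 13: f = (x^6 + 7x^5 + 2x^4 + 6x^3 + 2x^2 + 7x + 3), pattern 6; mod 17: f = (x + 6)(x + 9)(x^2 + 5x + 9)(x^2 + 8x + 6), pattern 2+2+1+1; mod 31: f = (x + 3)(x + 6)(x + 10)(x + 19)(x + 23)(x + 26), pattern 1+1+1+1+1+1. No other pattern occurs in this range, so the set of observed cycle types is {2+2+2, 3+3, 6, 2+2+1+1, 1+1+1+1+1+1}. The candidates containing elements of all these cycle types are D_6 (6T3) of order 12, A_4 x C_2 (6T6) of order 24, S_3 x S_3 (6T9) of order 36, S_4 x C_2 (6T11) of order 48, (S_3 x S_3) : C_2 (6T13) of order 72, PGL(2,5) (6T14) of order 120, S_6 (6T16) of order 720; the others are excluded. The observed types are precisely the cycle types that occur in D_6 (6T3). Each of the other remaining candidates has further cycle types, and by the Chebotarev density theorem the matching factorization patterns would occur for a proportion of primes equal to their share of the group: A_4 x C_2 (6T6) additionally contains elements of type 2+1+1+1+1 (3 of its 24 elements, about 12% of primes); S_3 x S_3 (6T9) additionally contains elements of type 3+1+1+1 (4 of its 36 elements, about 11% of primes); S_4 x C_2 (6T11) additionally contains elements of type 4+2, 4+1+1, 2+1+1+1+1 (15 of its 48 elements, about 31% of primes); (S_3 x S_3) : C_2 (6T13) additionally contains elements of type 4+2, 3+2+1, 3+1+1+1, 2+1+1+1+1 (40 of its 72 elements, about 56% of primes); PGL(2,5) (6T14) additionally contains elements of type 5+1, 4+1+1 (54 of its 120 elements, about 45% of primes); S_6 (6T16) additionally contains elements of type 5+1, 4+2, 4+1+1, 3+2+1, 3+1+1+1, 2+1+1+1+1 (499 of its 720 elements, about 69% of primes). None of the 79 primes tested shows any such pattern (for each of these groups the chance of that is below 10^-4), which rules them out. Hence G = D_6 (6T3), of order 12.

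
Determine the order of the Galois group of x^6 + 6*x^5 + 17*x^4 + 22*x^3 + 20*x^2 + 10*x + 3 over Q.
The degree of the splitting field over Q equals the order of the Galois group, so first determine the group. The polynomial f is an irreducible sextic over Q, so G = Gal(f/Q) is one of the 16 transitive subgroups 6T1, ..., 6T16 of S_6. The discriminant of f is -7441984, which is not a perfect square, so G is not contained in A_6. The transitive groups of degree 6 not contained in A_6 are: C_6 (6T1, order 6), S_3 (6T2, order 6), D_6 (6T3, order 12), C_3 x S_3 (6T5, order 18), A_4 x C_2 (6T6, order 24), S_4 (6T8, order 24), S_3 x S_3 (6T9, order 36), S_4 x C_2 (6T11, order 48), (S_3 x S_3) : C_2 (6T13, order 72), PGL(2,5) (6T14, order 120), S_6 (6T16, order 720). By Dedekind's theorem, for a prime p not dividing disc(f) the degrees of the irreducible factors of f mod p form the cycle type of an element of G. Factoring f modulo the 17 such primes p <= 71 (skipping 2, 11, 31, which divide the discriminant), each new pattern first appears at: mod 3: f = (x)(x + 1)(x^4 + 2x^3 + x + 1), pattern 4+1+1; mod 5: f = (x^3 + 3x + 3)(x^3 + x^2 + 4x + 1), pattern 3+3; mod 7: f = (x^6 + 6x^5 + 3x^4 + x^3 + 6x^2 + 3x + 3), pattern 6; mod 13: f = (x^2 + 3x + 5)(x^4 + 3x^3 + 3x^2 + 11x + 11), pattern 4+2; mod 37: f = (x + 21)(x + 31)(x^2 + 5x + 21)(x^2 + 23x + 31), pattern 2+2+1+1; mod 47: f = (x + 21)(x + 26)(x + 31)(x + 44)(x^2 + 25x + 39), pattern 2+1+1+1+1; mod 67: f = (x^2 + 28x + 49)(x^2 + 51x + 6)(x^2 + 61x + 13), pattern 2+2+2. No other pattern occurs in this range, so the set of observed cycle types is {4+1+1, 3+3, 6, 4+2, 2+2+1+1, 2+1+1+1+1, 2+2+2}. The candidates containing elements of all these cycle types are S_4 x C_2 (6T11) of order 48, S_6 (6T16) of order 720; the others are excluded. The observed types are precisely the cycle types that occur in S_4 x C_2 (6T11) (apart from the identity). Each of the other remaining candidates has further cycle types, and by the Chebotarev density theorem the matching factorization patterns would occur for a proportion of primes equal to their share of the group: S_6 (6T16) additionally contains elements of type 5+1, 3+2+1, 3+1+1+1 (304 of its 720 elements, about 42% of primes). None of the 17 primes tested shows any such pattern (for each of these groups the chance of that is below 10^-4), which rules them out. Hence G = S_4 x C_2 (6T11), of order 48. The Galois group S_4 x C_2 (6T11) has order 48, so the splitting field has degree 48 over Q.

48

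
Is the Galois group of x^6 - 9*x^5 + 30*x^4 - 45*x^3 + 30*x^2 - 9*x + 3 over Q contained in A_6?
No

The polynomial is irreducible of degree 6 over Q. Its discriminant is -34992, which is not a perfect square. A Galois group lies in the alternating group exactly when the discriminant is a square in Q, so the Galois group (S_3) is not contained in A_6.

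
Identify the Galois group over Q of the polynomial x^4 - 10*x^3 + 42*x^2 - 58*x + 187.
A_4 (order 12)

The polynomial is an irreducible quartic over Q and its discriminant is 1666598976 = 40824^2, a perfect square, so the Galois group is contained in A_4. The resolvent cubic y^3 - 42*y^2 - 168*y + 9352 is irreducible over Q. An irreducible resolvent with square discriminant gives A_4.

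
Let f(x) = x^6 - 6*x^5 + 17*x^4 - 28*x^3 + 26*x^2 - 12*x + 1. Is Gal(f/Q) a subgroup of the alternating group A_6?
The polynomial is irreducible of degree 6 over Q. Its discriminant is 153664 = 392^2, a perfect square. A Galois group lies in the alternating group exactly when the discriminant is a square in Q, so the Galois group (A_4) is contained in A_6.

Yes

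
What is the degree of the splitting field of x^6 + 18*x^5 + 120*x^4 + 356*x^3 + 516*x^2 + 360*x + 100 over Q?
The degree of the splitting field over Q equals the order of the Galois group, so first determine the group. The polynomial f is an irreducible sextic over Q, so G = Gal(f/Q) is one of the 16 transitive subgroups 6T1, ..., 6T16 of S_6. The discriminant of f is -860859187200, which is not a perfect square, so G is not contained in A_6. The transitive groups of degree 6 not contained in A_6 are: C_6 (6T1, order 6), S_3 (6T2, order 6), D_6 (6T3, order 12), C_3 x S_3 (6T5, order 18), A_4 x C_2 (6T6, order 24), S_4 (6T8, order 24), S_3 x S_3 (6T9, order 36), S_4 x C_2 (6T11, order 48), (S_3 x S_3) : C_2 (6T13, order 72), PGL(2,5) (6T14, order 120), S_6 (6T16, order 720). By Dedekind's theorem, for a prime p not dividing disc(f) the degrees of the irreducible factors of f mod p form the cycle type of an element of G. Factoring f modulo the 23 such primes p <= 103 (skipping 2, 3, 5, 31, which divide the discriminant), each new pattern first appears at: mod 7: f = (x^3 + 3)(x^3 + 4x^2 + x + 3), pattern 3+3; mod 11: f = (x^2 + 1)(x^2 + 3x + 6)(x^2 + 4x + 2), pattern 2+2+2; mod 43: f = (x + 4)(x + 5)(x + 7)(x + 21)(x + 28)(x + 39), pattern 1+1+1+1+1+1. No other pattern occurs in this range, so the set of observed cycle types is {3+3, 2+2+2, 1+1+1+1+1+1}. The candidates containing elements of all these cycle types are C_6 (6T1) of order 6, S_3 (6T2) of order 6, D_6 (6T3) of order 12, C_3 x S_3 (6T5) of order 18, A_4 x C_2 (6T6) of order 24, S_4 (6T8) of order 24, S_3 x S_3 (6T9) of order 36, S_4 x C_2 (6T11) of order 48, (S_3 x S_3) : C_2 (6T13) of order 72, PGL(2,5) (6T14) of order 120, S_6 (6T16) of order 720; the others are excluded. The observed types are precisely the cycle types that occur in S_3 (6T2). Each of the other remaining candidates has further cycle types, and by the Chebotarev density theorem the matching factorization patterns would occur for a proportion of primes equal to their share of the group: C_6 (6T1) additionally contains elements of type 6 (2 of its 6 elements, about 33% of primes); D_6 (6T3) additionally contains elements of type 6, 2+2+1+1 (5 of its 12 elements, about 42% of primes); C_3 x S_3 (6T5) additionally contains elements of type 6, 3+1+1+1 (10 of its 18 elements, about 56% of primes); A_4 x C_2 (6T6) additionally contains elements of type 6, 2+2+1+1, 2+1+1+1+1 (14 of its 24 elements, about 58% of primes); S_4 (6T8) additionally contains elements of type 4+1+1, 2+2+1+1 (9 of its 24 elements, about 38% of primes); S_3 x S_3 (6T9) additionally contains elements of type 6, 3+1+1+1, 2+2+1+1 (25 of its 36 elements, about 69% of primes); S_4 x C_2 (6T11) additionally contains elements of type 6, 4+2, 4+1+1, 2+2+1+1, 2+1+1+1+1 (32 of its 48 elements, about 67% of primes); (S_3 x S_3) : C_2 (6T13) additionally contains elements of type 6, 4+2, 3+2+1, 3+1+1+1, 2+2+1+1, 2+1+1+1+1 (61 of its 72 elements, about 85% of primes); PGL(2,5) (6T14) additionally contains elements of type 6, 5+1, 4+1+1, 2+2+1+1 (89 of its 120 elements, about 74% of primes); S_6 (6T16) additionally contains elements of type 6, 5+1, 4+2, 4+1+1, 3+2+1, 3+1+1+1, 2+2+1+1, 2+1+1+1+1 (664 of its 720 elements, about 92% of primes). None of the 23 primes tested shows any such pattern (for each of these groups the chance of that is below 10^-4), which rules them out. Hence G = S_3 (6T2), of order 6. The Galois group S_3 (6T2) has order 6, so the splitting field has degree 6 over Q.

6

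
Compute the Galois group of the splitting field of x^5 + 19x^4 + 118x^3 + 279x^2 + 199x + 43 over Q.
The polynomial f is an irreducible quintic over Q, so G = Gal(f/Q) is a transitive subgroup of S_5: one of C_5 (5T1, order 5), D_5 (5T2, order 10), F_20 (5T3, order 20), A_5 (5T4, order 60) or S_5 (5T5, order 120). The discriminant of f is 1012703329 = 31823^2, a perfect square, so G is contained in A_5. The transitive groups of degree 5 contained in A_5 are: C_5 (5T1, order 5), D_5 (5T2, order 10), A_5 (5T4, order 60). By Dedekind's theorem, for a prime p not dividing disc(f) the degrees of the irreducible factors of f mod p form the cycle type of an element of G. Factoring f modulo the 14 such primes p <= 47 (skipping 11, which divides the discriminant), each new pattern first appears at: mod 2: f = (x^5 + x^4 + x^2 + x + 1), pattern 5; mod 23: f = (x + 1)(x + 5)(x + 6)(x + 10)(x + 20), pattern 1+1+1+1+1. No other pattern occurs in this range, so the set of observed cycle types is {5, 1+1+1+1+1}. The candidates containing elements of all these cycle types are C_5 (5T1) of order 5, D_5 (5T2) of order 10, A_5 (5T4) of order 60; the others are excluded. The observed types are precisely the cycle types that occur in C_5 (5T1). Each of the other remaining candidates has further cycle types, and by the Chebotarev density theorem the matching factorization patterns would occur for a proportion of primes equal to their share of the group: D_5 (5T2) additionally contains elements of type 2+2+1 (5 of its 10 elements, about 50% of primes); A_5 (5T4) additionally contains elements of type 3+1+1, 2+2+1 (35 of its 60 elements, about 58% of primes). None of the 14 primes tested shows any such pattern (for each of these groups the chance of that is below 10^-4), which rules them out. Hence G = C_5 (5T1), of order 5.

C_5 (also written C5)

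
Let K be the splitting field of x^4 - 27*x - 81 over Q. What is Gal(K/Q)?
S_4 (order 24)

The polynomial is an irreducible quartic over Q and its discriminant is -150397803, which is not a perfect square, so the Galois group is not contained in A_4. The resolvent cubic y^3 + 324*y - 729 is irreducible over Q. An irreducible resolvent with non-square discriminant gives S_4.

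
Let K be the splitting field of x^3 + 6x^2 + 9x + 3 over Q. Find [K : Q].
The degree of the splitting field over Q equals the order of the Galois group, so first determine the group. The polynomial is an irreducible cubic over Q and its discriminant is 81 = 9^2, a perfect square. For an irreducible cubic, a square discriminant forces the Galois group to be A_3, the cyclic group of order 3. The Galois group C_3 (3T1) has order 3, so the splitting field has degree 3 over Q.

3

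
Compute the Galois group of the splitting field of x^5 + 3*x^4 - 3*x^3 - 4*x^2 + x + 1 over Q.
5T1: C_5

The polynomial f is an irreducible quintic over Q, so G = Gal(f/Q) is a transitive subgroup of S_5: one of C_5 (5T1, order 5), D_5 (5T2, order 10), F_20 (5T3, order 20), A_5 (5T4, order 60) or S_5 (5T5, order 120). The discriminant of f is 14641 = 121^2, a perfect square, so G is contained in A_5. The transitive groups of degree 5 contained in A_5 are: C_5 (5T1, order 5), D_5 (5T2, order 10), A_5 (5T4, order 60). By Dedekind's theorem, for a prime p not dividing disc(f) the degrees of the irreducible factors of f mod p form the cycle type of an element of G. Factoring f modulo the 14 such primes p <= 47 (skipping 11, which divides the discriminant), each new pattern first appears at: mod 2: f = (x^5 + x^4 + x^3 + x + 1), pattern 5; mod 23: f = (x + 2)(x + 16)(x + 17)(x + 18)(x + 19), pattern 1+1+1+1+1. No other pattern occurs in this range, so the set of observed cycle types is {5, 1+1+1+1+1}. The candidates containing elements of all these cycle types are C_5 (5T1) of order 5, D_5 (5T2) of order 10, A_5 (5T4) of order 60; the others are excluded. The observed types are precisely the cycle types that occur in C_5 (5T1). Each of the other remaining candidates has further cycle types, and by the Chebotarev density theorem the matching factorization patterns would occur for a proportion of primes equal to their share of the group: D_5 (5T2) additionally contains elements of type 2+2+1 (5 of its 10 elements, about 50% of primes); A_5 (5T4) additionally contains elements of type 3+1+1, 2+2+1 (35 of its 60 elements, about 58% of primes). None of the 14 primes tested shows any such pattern (for each of these groups the chance of that is below 10^-4), which rules them out. Hence G = C_5 (5T1), of order 5.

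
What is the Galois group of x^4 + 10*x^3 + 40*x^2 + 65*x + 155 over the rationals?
C_4

The polynomial is an irreducible quartic over Q and its discriminant is 495510125, which is not a perfect square, so the Galois group is not contained in A_4. The resolvent cubic y^3 - 40*y^2 + 30*y + 5075 has exactly one rational root, so the Galois group is C_4 or D_4. The quartic becomes reducible over Q(sqrt(disc)), so the group is C_4.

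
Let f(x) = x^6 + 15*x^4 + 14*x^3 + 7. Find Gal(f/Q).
The polynomial f is an irreducible sextic over Q, so G = Gal(f/Q) is one of the 16 transitive subgroups 6T1, ..., 6T16 of S_6. The discriminant of f is -5217636731328, which is not a perfect square, so G is not contained in A_6. The transitive groups of degree 6 not contained in A_6 are: C_6 (6T1, order 6), S_3 (6T2, order 6), D_6 (6T3, order 12), C_3 x S_3 (6T5, order 18), A_4 x C_2 (6T6, order 24), S_4 (6T8, order 24), S_3 x S_3 (6T9, order 36), S_4 x C_2 (6T11, order 48), (S_3 x S_3) : C_2 (6T13, order 72), PGL(2,5) (6T14, order 120), S_6 (6T16, order 720). By Dedekind's theorem, for a prime p not dividing disc(f) the degrees of the irreducible factors of f mod p form the cycle type of an element of G. Factoring f modulo the 21 such primes p <= 89 (skipping 2, 3, 7, which divide the discriminant), each new pattern first appears at: mod 5: f = (x^6 + 4x^3 + 2), pattern 6; mod 11: f = (x + 3)(x^5 + 8x^4 + 2x^3 + 8x^2 + 9x + 6), pattern 5+1; mod 13: f = (x + 3)(x + 5)(x^4 + 5x^3 + 12x^2 + 12x + 10), pattern 4+1+1; mod 23: f = (x + 11)(x + 13)(x^2 + 5x + 20)(x^2 + 17x + 21), pattern 2+2+1+1; mod 43: f = (x^3 + 5x^2 + 31x + 34)(x^3 + 38x^2 + 9x + 4), pattern 3+3; mod 61: f = (x^2 + 5x + 34)(x^2 + 16x + 58)(x^2 + 40x + 40), pattern 2+2+2. No other pattern occurs in this range, so the set of observed cycle types is {6, 5+1, 4+1+1, 2+2+1+1, 3+3, 2+2+2}. The candidates containing elements of all these cycle types are PGL(2,5) (6T14) of order 120, S_6 (6T16) of order 720; the others are excluded. The observed types are precisely the cycle types that occur in PGL(2,5) (6T14) (apart from the identity). Each of the other remaining candidates has further cycle types, and by the Chebotarev density theorem the matching factorization patterns would occur for a proportion of primes equal to their share of the group: S_6 (6T16) additionally contains elements of type 4+2, 3+2+1, 3+1+1+1, 2+1+1+1+1 (265 of its 720 elements, about 37% of primes). None of the 21 primes tested shows any such pattern (for each of these groups the chance of that is below 10^-4), which rules them out. Hence G = PGL(2,5) (6T14), of order 120.

PGL(2,5) (also written S5(6))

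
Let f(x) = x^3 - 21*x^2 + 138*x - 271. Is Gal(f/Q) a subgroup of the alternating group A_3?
Yes

The polynomial is irreducible of degree 3 over Q. Its discriminant is 729 = 27^2, a perfect square. A Galois group lies in the alternating group exactly when the discriminant is a square in Q, so the Galois group (C_3) is contained in A_3.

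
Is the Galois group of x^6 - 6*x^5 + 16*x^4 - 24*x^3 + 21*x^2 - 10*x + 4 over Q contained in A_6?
The polynomial is irreducible of degree 6 over Q. Its discriminant is -1722368, which is not a perfect square. A Galois group lies in the alternating group exactly when the discriminant is a square in Q, so the Galois group (S_4 x C_2) is not contained in A_6.

No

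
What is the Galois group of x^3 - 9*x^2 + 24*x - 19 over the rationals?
The polynomial is an irreducible cubic over Q and its discriminant is 81 = 9^2, a perfect square. For an irreducible cubic, a square discriminant forces the Galois group to be A_3, the cyclic group of order 3.

C_3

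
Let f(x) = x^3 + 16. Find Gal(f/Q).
S_3

The polynomial is an irreducible cubic over Q and its discriminant is -6912, which is not a perfect square. For an irreducible cubic, a non-square discriminant gives Galois group S_3.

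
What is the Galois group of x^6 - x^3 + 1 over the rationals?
C_6 (also written C6)

The polynomial f is an irreducible sextic over Q, so G = Gal(f/Q) is one of the 16 transitive subgroups 6T1, ..., 6T16 of S_6. The discriminant of f is -19683, which is not a perfect square, so G is not contained in A_6. The transitive groups of degree 6 not contained in A_6 are: C_6 (6T1, order 6), S_3 (6T2, order 6), D_6 (6T3, order 12), C_3 x S_3 (6T5, order 18), A_4 x C_2 (6T6, order 24), S_4 (6T8, order 24), S_3 x S_3 (6T9, order 36), S_4 x C_2 (6T11, order 48), (S_3 x S_3) : C_2 (6T13, order 72), PGL(2,5) (6T14, order 120), S_6 (6T16, order 720). By Dedekind's theorem, for a prime p not dividing disc(f) the degrees of the irreducible factors of f mod p form the cycle type of an element of G. Factoring f modulo the 37 such primes p <= 163 (skipping 3, which divides the discriminant), each new pattern first appears at: mod 2: f = (x^6 + x^3 + 1), pattern 6; mod 7: f = (x^3 + 2)(x^3 + 4), pattern 3+3; mod 17: f = (x^2 + 7x + 1)(x^2 + 13x + 1)(x^2 + 14x + 1), pattern 2+2+2; mod 19: f = (x + 4)(x + 5)(x + 6)(x + 9)(x + 16)(x + 17), pattern 1+1+1+1+1+1. No other pattern occurs in this range, so the set of observed cycle types is {6, 3+3, 2+2+2, 1+1+1+1+1+1}. The candidates containing elements of all these cycle types are C_6 (6T1) of order 6, D_6 (6T3) of order 12, C_3 x S_3 (6T5) of order 18, A_4 x C_2 (6T6) of order 24, S_3 x S_3 (6T9) of order 36, S_4 x C_2 (6T11) of order 48, (S_3 x S_3) : C_2 (6T13) of order 72, PGL(2,5) (6T14) of order 120, S_6 (6T16) of order 720; the others are excluded. The observed types are precisely the cycle types that occur in C_6 (6T1). Each of the other remaining candidates has further cycle types, and by the Chebotarev density theorem the matching factorization patterns would occur for a proportion of primes equal to their share of the group: D_6 (6T3) additionally contains elements of type 2+2+1+1 (3 of its 12 elements, about 25% of primes); C_3 x S_3 (6T5) additionally contains elements of type 3+1+1+1 (4 of its 18 elements, about 22% of primes); A_4 x C_2 (6T6) additionally contains elements of type 2+2+1+1, 2+1+1+1+1 (6 of its 24 elements, about 25% of primes); S_3 x S_3 (6T9) additionally contains elements of type 3+1+1+1, 2+2+1+1 (13 of its 36 elements, about 36% of primes); S_4 x C_2 (6T11) additionally contains elements of type 4+2, 4+1+1, 2+2+1+1, 2+1+1+1+1 (24 of its 48 elements, about 50% of primes); (S_3 x S_3) : C_2 (6T13) additionally contains elements of type 4+2, 3+2+1, 3+1+1+1, 2+2+1+1, 2+1+1+1+1 (49 of its 72 elements, about 68% of primes); PGL(2,5) (6T14) additionally contains elements of type 5+1, 4+1+1, 2+2+1+1 (69 of its 120 elements, about 58% of primes); S_6 (6T16) additionally contains elements of type 5+1, 4+2, 4+1+1, 3+2+1, 3+1+1+1, 2+2+1+1, 2+1+1+1+1 (544 of its 720 elements, about 76% of primes). None of the 37 primes tested shows any such pattern (for each of these groups the chance of that is below 10^-4), which rules them out. Hence G = C_6 (6T1), of order 6.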